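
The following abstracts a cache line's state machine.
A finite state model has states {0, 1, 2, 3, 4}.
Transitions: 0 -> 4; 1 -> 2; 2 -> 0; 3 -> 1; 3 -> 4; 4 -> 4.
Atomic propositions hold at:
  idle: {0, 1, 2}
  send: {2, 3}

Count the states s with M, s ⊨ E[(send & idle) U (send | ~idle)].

3

Sat(send & idle) = {2}
Sat(~idle) = {3, 4}
Sat(send | ~idle) = {2, 3, 4}
E[(send & idle) U (send | ~idle)]: least fixpoint, start Z0 = Sat((send | ~idle)) = {2, 3, 4}, add states in Sat(send & idle) with some successor in Z. Already a fixed point.
Sat(E[(send & idle) U (send | ~idle)]) = {2, 3, 4}
|Sat(E[(send & idle) U (send | ~idle)])| = |{2, 3, 4}| = 3.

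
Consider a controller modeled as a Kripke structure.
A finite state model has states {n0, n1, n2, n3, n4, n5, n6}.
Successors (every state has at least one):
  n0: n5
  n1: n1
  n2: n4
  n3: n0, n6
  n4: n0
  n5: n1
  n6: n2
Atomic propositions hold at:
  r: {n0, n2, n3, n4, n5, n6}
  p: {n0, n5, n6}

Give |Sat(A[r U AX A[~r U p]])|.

5

Sat(~r) = {n1}
A[~r U p]: least fixpoint, start Z0 = Sat(p) = {n0, n5, n6}, add states in Sat(~r) with every successor in Z. Already a fixed point.
Sat(A[~r U p]) = {n0, n5, n6}
Sat(AX A[~r U p]) = {s : every successor in {n0, n5, n6}} = {n0, n3, n4}
A[r U AX A[~r U p]]: least fixpoint, start Z0 = Sat(AX A[~r U p]) = {n0, n3, n4}, add states in Sat(r) with every successor in Z. Z1 = {n0, n2, n3, n4}; Z2 = {n0, n2, n3, n4, n6}; fixed.
Sat(A[r U AX A[~r U p]]) = {n0, n2, n3, n4, n6}
|Sat(A[r U AX A[~r U p]])| = |{n0, n2, n3, n4, n6}| = 5.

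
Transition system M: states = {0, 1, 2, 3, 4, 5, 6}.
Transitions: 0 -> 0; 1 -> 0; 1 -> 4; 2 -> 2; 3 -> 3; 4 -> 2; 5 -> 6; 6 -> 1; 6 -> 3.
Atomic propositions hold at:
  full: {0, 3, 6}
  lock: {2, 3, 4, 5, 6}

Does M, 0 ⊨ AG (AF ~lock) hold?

Yes

Sat(~lock) = {0, 1}
AF ~lock: least fixpoint, start Z0 = {0, 1}, add states with every successor in Z. Already a fixed point.
Sat(AF ~lock) = {0, 1}
AG (AF ~lock): greatest fixpoint, start Z0 = {0, 1}, keep only states in Sat with every successor in Z. Z1 = {0}; fixed.
Sat(AG (AF ~lock)) = {0}
0 ∈ Sat(AG (AF ~lock)) = {0}, so the formula holds at 0.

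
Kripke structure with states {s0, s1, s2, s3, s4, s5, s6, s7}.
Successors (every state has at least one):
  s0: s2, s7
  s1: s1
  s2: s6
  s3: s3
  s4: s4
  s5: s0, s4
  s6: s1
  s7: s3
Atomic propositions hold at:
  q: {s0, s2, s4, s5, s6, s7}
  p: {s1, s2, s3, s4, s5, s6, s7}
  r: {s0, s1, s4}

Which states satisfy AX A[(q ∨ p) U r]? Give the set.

{s1, s2, s4, s5, s6}

Sat(q ∨ p) = {s0, s1, s2, s3, s4, s5, s6, s7}
A[(q ∨ p) U r]: least fixpoint, start Z0 = Sat(r) = {s0, s1, s4}, add states in Sat(q ∨ p) with every successor in Z. Z1 = {s0, s1, s4, s5, s6}; Z2 = {s0, s1, s2, s4, s5, s6}; fixed.
Sat(A[(q ∨ p) U r]) = {s0, s1, s2, s4, s5, s6}
Sat(AX A[(q ∨ p) U r]) = {s : every successor in {s0, s1, s2, s4, s5, s6}} = {s1, s2, s4, s5, s6}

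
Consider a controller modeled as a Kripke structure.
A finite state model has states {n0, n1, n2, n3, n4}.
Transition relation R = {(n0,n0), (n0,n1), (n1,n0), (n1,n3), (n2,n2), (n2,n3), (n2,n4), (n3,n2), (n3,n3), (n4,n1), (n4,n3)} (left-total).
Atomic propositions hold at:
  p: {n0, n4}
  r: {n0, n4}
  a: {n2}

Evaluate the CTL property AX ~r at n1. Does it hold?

No

Sat(~r) = {n1, n2, n3}
Sat(AX ~r) = {s : every successor in {n1, n2, n3}} = {n3, n4}
n1 ∉ Sat(AX ~r) = {n3, n4}, so the formula does not hold at n1.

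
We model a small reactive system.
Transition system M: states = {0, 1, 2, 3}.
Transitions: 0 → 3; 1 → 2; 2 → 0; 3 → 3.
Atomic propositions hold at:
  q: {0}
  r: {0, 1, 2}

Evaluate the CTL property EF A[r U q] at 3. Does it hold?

A[r U q]: least fixpoint, start Z0 = Sat(q) = {0}, add states in Sat(r) with every successor in Z. Z1 = {0, 2}; Z2 = {0, 1, 2}; fixed.
Sat(A[r U q]) = {0, 1, 2}
EF A[r U q]: least fixpoint, start Z0 = {0, 1, 2}, add states with some successor in Z. Already a fixed point.
Sat(EF A[r U q]) = {0, 1, 2}
3 ∉ Sat(EF A[r U q]) = {0, 1, 2}, so the formula does not hold at 3.

No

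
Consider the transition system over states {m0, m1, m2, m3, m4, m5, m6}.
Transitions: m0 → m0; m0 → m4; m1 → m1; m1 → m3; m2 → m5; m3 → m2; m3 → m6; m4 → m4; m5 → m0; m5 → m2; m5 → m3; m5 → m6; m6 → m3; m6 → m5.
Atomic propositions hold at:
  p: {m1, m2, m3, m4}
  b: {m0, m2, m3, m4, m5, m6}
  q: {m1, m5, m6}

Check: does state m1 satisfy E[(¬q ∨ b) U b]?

No

Sat(¬q) = {m0, m2, m3, m4}
Sat(¬q ∨ b) = {m0, m2, m3, m4, m5, m6}
E[(¬q ∨ b) U b]: least fixpoint, start Z0 = Sat(b) = {m0, m2, m3, m4, m5, m6}, add states in Sat(¬q ∨ b) with some successor in Z. Already a fixed point.
Sat(E[(¬q ∨ b) U b]) = {m0, m2, m3, m4, m5, m6}
m1 ∉ Sat(E[(¬q ∨ b) U b]) = {m0, m2, m3, m4, m5, m6}, so the formula does not hold at m1.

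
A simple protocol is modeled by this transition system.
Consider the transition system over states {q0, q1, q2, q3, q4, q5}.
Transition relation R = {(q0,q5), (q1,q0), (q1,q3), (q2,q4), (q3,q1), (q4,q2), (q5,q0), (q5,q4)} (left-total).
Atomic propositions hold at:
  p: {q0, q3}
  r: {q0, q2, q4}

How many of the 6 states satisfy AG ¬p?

2

Sat(¬p) = {q1, q2, q4, q5}
AG ¬p: greatest fixpoint, start Z0 = {q1, q2, q4, q5}, keep only states in Sat with every successor in Z. Z1 = {q2, q4}; fixed.
Sat(AG ¬p) = {q2, q4}
|Sat(AG ¬p)| = |{q2, q4}| = 2.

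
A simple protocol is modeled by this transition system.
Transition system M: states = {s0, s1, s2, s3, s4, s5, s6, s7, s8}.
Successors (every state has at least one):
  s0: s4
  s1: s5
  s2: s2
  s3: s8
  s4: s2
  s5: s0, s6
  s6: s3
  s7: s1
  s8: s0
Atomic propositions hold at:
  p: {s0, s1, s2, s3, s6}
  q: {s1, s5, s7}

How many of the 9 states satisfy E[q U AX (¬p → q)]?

Sat(¬p) = {s4, s5, s7, s8}
Sat(¬p → q) = {s0, s1, s2, s3, s5, s6, s7}
Sat(AX (¬p → q)) = {s : every successor in {s0, s1, s2, s3, s5, s6, s7}} = {s1, s2, s4, s5, s6, s7, s8}
E[q U AX (¬p → q)]: least fixpoint, start Z0 = Sat(AX (¬p → q)) = {s1, s2, s4, s5, s6, s7, s8}, add states in Sat(q) with some successor in Z. Already a fixed point.
Sat(E[q U AX (¬p → q)]) = {s1, s2, s4, s5, s6, s7, s8}
|Sat(E[q U AX (¬p → q)])| = |{s1, s2, s4, s5, s6, s7, s8}| = 7.

7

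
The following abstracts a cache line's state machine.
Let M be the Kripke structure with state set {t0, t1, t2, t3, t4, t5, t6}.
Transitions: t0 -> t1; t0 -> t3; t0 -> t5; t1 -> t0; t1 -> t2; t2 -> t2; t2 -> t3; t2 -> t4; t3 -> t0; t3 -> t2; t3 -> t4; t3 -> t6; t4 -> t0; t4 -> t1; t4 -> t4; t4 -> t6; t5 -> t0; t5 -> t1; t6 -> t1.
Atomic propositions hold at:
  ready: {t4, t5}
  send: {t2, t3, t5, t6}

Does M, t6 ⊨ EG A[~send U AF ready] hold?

No

Sat(~send) = {t0, t1, t4}
AF ready: least fixpoint, start Z0 = {t4, t5}, add states with every successor in Z. Already a fixed point.
Sat(AF ready) = {t4, t5}
A[~send U AF ready]: least fixpoint, start Z0 = Sat(AF ready) = {t4, t5}, add states in Sat(~send) with every successor in Z. Already a fixed point.
Sat(A[~send U AF ready]) = {t4, t5}
EG A[~send U AF ready]: greatest fixpoint, start Z0 = {t4, t5}, keep only states in Sat with some successor in Z. Z1 = {t4}; fixed.
Sat(EG A[~send U AF ready]) = {t4}
t6 ∉ Sat(EG A[~send U AF ready]) = {t4}, so the formula does not hold at t6.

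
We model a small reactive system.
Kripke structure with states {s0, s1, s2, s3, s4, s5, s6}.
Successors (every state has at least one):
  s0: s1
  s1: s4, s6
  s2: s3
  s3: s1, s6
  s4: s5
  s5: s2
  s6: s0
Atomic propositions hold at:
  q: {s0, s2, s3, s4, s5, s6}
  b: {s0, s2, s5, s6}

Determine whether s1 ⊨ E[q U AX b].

No

Sat(AX b) = {s : every successor in {s0, s2, s5, s6}} = {s4, s5, s6}
E[q U AX b]: least fixpoint, start Z0 = Sat(AX b) = {s4, s5, s6}, add states in Sat(q) with some successor in Z. Z1 = {s3, s4, s5, s6}; Z2 = {s2, s3, s4, s5, s6}; fixed.
Sat(E[q U AX b]) = {s2, s3, s4, s5, s6}
s1 ∉ Sat(E[q U AX b]) = {s2, s3, s4, s5, s6}, so the formula does not hold at s1.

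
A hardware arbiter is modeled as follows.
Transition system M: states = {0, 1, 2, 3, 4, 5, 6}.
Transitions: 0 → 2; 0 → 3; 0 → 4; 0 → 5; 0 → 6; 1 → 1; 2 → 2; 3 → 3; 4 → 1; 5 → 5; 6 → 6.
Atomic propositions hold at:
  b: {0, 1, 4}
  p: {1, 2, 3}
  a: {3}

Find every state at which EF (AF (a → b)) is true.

Sat(a → b) = {0, 1, 2, 4, 5, 6}
AF (a → b): least fixpoint, start Z0 = {0, 1, 2, 4, 5, 6}, add states with every successor in Z. Already a fixed point.
Sat(AF (a → b)) = {0, 1, 2, 4, 5, 6}
EF (AF (a → b)): least fixpoint, start Z0 = {0, 1, 2, 4, 5, 6}, add states with some successor in Z. Already a fixed point.
Sat(EF (AF (a → b))) = {0, 1, 2, 4, 5, 6}

{0, 1, 2, 4, 5, 6}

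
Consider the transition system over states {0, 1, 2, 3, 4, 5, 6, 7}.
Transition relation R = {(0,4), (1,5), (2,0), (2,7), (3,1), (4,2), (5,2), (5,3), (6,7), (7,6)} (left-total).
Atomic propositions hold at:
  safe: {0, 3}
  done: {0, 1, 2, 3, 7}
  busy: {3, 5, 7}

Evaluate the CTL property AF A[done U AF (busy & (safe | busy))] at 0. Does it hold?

Sat(safe | busy) = {0, 3, 5, 7}
Sat(busy & (safe | busy)) = {3, 5, 7}
AF (busy & (safe | busy)): least fixpoint, start Z0 = {3, 5, 7}, add states with every successor in Z. Z1 = {1, 3, 5, 6, 7}; fixed.
Sat(AF (busy & (safe | busy))) = {1, 3, 5, 6, 7}
A[done U AF (busy & (safe | busy))]: least fixpoint, start Z0 = Sat(AF (busy & (safe | busy))) = {1, 3, 5, 6, 7}, add states in Sat(done) with every successor in Z. Already a fixed point.
Sat(A[done U AF (busy & (safe | busy))]) = {1, 3, 5, 6, 7}
AF A[done U AF (busy & (safe | busy))]: least fixpoint, start Z0 = {1, 3, 5, 6, 7}, add states with every successor in Z. Already a fixed point.
Sat(AF A[done U AF (busy & (safe | busy))]) = {1, 3, 5, 6, 7}
0 ∉ Sat(AF A[done U AF (busy & (safe | busy))]) = {1, 3, 5, 6, 7}, so the formula does not hold at 0.

No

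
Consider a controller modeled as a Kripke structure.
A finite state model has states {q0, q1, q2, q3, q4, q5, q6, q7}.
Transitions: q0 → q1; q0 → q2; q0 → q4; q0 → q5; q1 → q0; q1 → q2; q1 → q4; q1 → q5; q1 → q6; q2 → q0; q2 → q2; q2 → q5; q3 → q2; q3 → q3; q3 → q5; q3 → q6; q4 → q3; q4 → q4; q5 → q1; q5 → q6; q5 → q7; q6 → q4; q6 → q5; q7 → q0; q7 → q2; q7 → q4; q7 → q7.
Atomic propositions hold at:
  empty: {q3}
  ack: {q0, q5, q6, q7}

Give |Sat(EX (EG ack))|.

7

EG ack: greatest fixpoint, start Z0 = {q0, q5, q6, q7}, keep only states in Sat with some successor in Z. Already a fixed point.
Sat(EG ack) = {q0, q5, q6, q7}
Sat(EX (EG ack)) = {s : some successor in {q0, q5, q6, q7}} = {q0, q1, q2, q3, q5, q6, q7}
|Sat(EX (EG ack))| = |{q0, q1, q2, q3, q5, q6, q7}| = 7.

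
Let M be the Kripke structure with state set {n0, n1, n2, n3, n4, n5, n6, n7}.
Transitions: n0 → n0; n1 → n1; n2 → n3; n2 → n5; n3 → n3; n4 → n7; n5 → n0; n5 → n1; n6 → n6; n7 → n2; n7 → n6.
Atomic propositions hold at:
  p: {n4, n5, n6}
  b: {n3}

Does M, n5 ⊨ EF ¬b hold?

Yes

Sat(¬b) = {n0, n1, n2, n4, n5, n6, n7}
EF ¬b: least fixpoint, start Z0 = {n0, n1, n2, n4, n5, n6, n7}, add states with some successor in Z. Already a fixed point.
Sat(EF ¬b) = {n0, n1, n2, n4, n5, n6, n7}
n5 ∈ Sat(EF ¬b) = {n0, n1, n2, n4, n5, n6, n7}, so the formula holds at n5.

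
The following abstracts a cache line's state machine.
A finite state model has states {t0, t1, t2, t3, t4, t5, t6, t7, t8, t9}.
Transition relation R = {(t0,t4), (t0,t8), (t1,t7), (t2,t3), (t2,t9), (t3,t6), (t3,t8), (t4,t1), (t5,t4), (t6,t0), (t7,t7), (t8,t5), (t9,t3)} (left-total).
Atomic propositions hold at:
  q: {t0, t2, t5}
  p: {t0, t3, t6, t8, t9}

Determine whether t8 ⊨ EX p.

No

Sat(EX p) = {s : some successor in {t0, t3, t6, t8, t9}} = {t0, t2, t3, t6, t9}
t8 ∉ Sat(EX p) = {t0, t2, t3, t6, t9}, so the formula does not hold at t8.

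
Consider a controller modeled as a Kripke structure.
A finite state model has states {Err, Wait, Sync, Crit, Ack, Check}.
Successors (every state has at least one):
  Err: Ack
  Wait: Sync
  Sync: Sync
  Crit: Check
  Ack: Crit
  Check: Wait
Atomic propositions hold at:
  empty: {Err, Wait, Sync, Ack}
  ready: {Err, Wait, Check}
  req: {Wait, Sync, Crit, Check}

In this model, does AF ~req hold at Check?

Sat(~req) = {Err, Ack}
AF ~req: least fixpoint, start Z0 = {Err, Ack}, add states with every successor in Z. Already a fixed point.
Sat(AF ~req) = {Err, Ack}
Check ∉ Sat(AF ~req) = {Err, Ack}, so the formula does not hold at Check.

No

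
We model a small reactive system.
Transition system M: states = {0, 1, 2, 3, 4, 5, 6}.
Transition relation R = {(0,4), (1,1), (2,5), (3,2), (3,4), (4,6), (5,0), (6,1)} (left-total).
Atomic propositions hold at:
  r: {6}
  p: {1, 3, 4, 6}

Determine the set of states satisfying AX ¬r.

{0, 1, 2, 3, 5, 6}

Sat(¬r) = {0, 1, 2, 3, 4, 5}
Sat(AX ¬r) = {s : every successor in {0, 1, 2, 3, 4, 5}} = {0, 1, 2, 3, 5, 6}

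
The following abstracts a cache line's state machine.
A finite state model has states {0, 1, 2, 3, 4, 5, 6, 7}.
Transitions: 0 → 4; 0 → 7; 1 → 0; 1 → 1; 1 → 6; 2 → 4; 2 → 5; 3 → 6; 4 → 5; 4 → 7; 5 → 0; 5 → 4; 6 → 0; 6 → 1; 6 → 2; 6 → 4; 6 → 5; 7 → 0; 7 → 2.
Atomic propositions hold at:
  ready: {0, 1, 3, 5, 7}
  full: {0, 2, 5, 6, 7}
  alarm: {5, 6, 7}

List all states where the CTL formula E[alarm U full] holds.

E[alarm U full]: least fixpoint, start Z0 = Sat(full) = {0, 2, 5, 6, 7}, add states in Sat(alarm) with some successor in Z. Already a fixed point.
Sat(E[alarm U full]) = {0, 2, 5, 6, 7}

{0, 2, 5, 6, 7}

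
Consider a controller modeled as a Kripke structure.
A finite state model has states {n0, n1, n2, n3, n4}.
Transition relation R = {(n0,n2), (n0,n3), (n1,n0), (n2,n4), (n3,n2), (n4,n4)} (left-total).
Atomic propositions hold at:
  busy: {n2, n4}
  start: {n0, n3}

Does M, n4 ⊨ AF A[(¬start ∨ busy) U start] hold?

Sat(¬start) = {n1, n2, n4}
Sat(¬start ∨ busy) = {n1, n2, n4}
A[(¬start ∨ busy) U start]: least fixpoint, start Z0 = Sat(start) = {n0, n3}, add states in Sat(¬start ∨ busy) with every successor in Z. Z1 = {n0, n1, n3}; fixed.
Sat(A[(¬start ∨ busy) U start]) = {n0, n1, n3}
AF A[(¬start ∨ busy) U start]: least fixpoint, start Z0 = {n0, n1, n3}, add states with every successor in Z. Already a fixed point.
Sat(AF A[(¬start ∨ busy) U start]) = {n0, n1, n3}
n4 ∉ Sat(AF A[(¬start ∨ busy) U start]) = {n0, n1, n3}, so the formula does not hold at n4.

No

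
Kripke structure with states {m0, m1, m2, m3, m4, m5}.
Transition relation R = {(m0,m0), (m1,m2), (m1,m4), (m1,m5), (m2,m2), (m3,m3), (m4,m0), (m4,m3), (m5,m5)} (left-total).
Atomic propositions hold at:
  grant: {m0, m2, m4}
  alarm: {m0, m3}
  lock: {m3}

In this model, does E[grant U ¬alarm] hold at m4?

Yes

Sat(¬alarm) = {m1, m2, m4, m5}
E[grant U ¬alarm]: least fixpoint, start Z0 = Sat(¬alarm) = {m1, m2, m4, m5}, add states in Sat(grant) with some successor in Z. Already a fixed point.
Sat(E[grant U ¬alarm]) = {m1, m2, m4, m5}
m4 ∈ Sat(E[grant U ¬alarm]) = {m1, m2, m4, m5}, so the formula holds at m4.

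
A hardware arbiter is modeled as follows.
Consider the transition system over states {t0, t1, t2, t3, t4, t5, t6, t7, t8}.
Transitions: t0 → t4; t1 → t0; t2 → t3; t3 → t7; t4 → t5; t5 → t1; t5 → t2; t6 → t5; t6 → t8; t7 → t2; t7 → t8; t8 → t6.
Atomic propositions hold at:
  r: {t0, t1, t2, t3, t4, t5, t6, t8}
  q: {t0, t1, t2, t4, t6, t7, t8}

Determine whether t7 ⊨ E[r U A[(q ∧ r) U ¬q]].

Sat(q ∧ r) = {t0, t1, t2, t4, t6, t8}
Sat(¬q) = {t3, t5}
A[(q ∧ r) U ¬q]: least fixpoint, start Z0 = Sat(¬q) = {t3, t5}, add states in Sat(q ∧ r) with every successor in Z. Z1 = {t2, t3, t4, t5}; Z2 = {t0, t2, t3, t4, t5}; Z3 = {t0, t1, t2, t3, t4, t5}; fixed.
Sat(A[(q ∧ r) U ¬q]) = {t0, t1, t2, t3, t4, t5}
E[r U A[(q ∧ r) U ¬q]]: least fixpoint, start Z0 = Sat(A[(q ∧ r) U ¬q]) = {t0, t1, t2, t3, t4, t5}, add states in Sat(r) with some successor in Z. Z1 = {t0, t1, t2, t3, t4, t5, t6}; Z2 = {t0, t1, t2, t3, t4, t5, t6, t8}; fixed.
Sat(E[r U A[(q ∧ r) U ¬q]]) = {t0, t1, t2, t3, t4, t5, t6, t8}
t7 ∉ Sat(E[r U A[(q ∧ r) U ¬q]]) = {t0, t1, t2, t3, t4, t5, t6, t8}, so the formula does not hold at t7.

No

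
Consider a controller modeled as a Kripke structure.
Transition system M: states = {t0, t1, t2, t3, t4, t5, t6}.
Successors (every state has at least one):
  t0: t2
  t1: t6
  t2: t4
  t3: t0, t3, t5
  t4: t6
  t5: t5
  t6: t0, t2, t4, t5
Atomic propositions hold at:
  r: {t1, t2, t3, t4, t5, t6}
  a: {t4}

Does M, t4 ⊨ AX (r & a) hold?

Sat(r & a) = {t4}
Sat(AX (r & a)) = {s : every successor in {t4}} = {t2}
t4 ∉ Sat(AX (r & a)) = {t2}, so the formula does not hold at t4.

No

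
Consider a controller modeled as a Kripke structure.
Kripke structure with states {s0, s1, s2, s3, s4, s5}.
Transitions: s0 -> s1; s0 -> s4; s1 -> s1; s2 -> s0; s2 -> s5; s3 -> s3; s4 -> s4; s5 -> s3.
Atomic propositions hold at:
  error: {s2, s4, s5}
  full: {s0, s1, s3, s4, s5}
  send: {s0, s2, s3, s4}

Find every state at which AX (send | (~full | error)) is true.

Sat(~full) = {s2}
Sat(~full | error) = {s2, s4, s5}
Sat(send | (~full | error)) = {s0, s2, s3, s4, s5}
Sat(AX (send | (~full | error))) = {s : every successor in {s0, s2, s3, s4, s5}} = {s2, s3, s4, s5}

{s2, s3, s4, s5}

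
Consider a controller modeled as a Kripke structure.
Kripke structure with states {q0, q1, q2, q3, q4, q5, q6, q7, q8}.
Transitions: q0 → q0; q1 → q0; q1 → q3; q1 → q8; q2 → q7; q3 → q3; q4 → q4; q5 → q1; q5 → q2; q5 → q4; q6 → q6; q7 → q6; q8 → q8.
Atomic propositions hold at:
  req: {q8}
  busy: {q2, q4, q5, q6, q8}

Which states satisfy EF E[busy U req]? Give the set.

E[busy U req]: least fixpoint, start Z0 = Sat(req) = {q8}, add states in Sat(busy) with some successor in Z. Already a fixed point.
Sat(E[busy U req]) = {q8}
EF E[busy U req]: least fixpoint, start Z0 = {q8}, add states with some successor in Z. Z1 = {q1, q8}; Z2 = {q1, q5, q8}; fixed.
Sat(EF E[busy U req]) = {q1, q5, q8}

{q1, q5, q8}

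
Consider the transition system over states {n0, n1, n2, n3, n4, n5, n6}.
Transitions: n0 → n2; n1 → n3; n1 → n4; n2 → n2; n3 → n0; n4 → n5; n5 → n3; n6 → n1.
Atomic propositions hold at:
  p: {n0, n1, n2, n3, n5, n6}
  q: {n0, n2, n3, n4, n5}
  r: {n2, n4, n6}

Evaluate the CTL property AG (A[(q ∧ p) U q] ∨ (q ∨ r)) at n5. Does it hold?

Sat(q ∧ p) = {n0, n2, n3, n5}
A[(q ∧ p) U q]: least fixpoint, start Z0 = Sat(q) = {n0, n2, n3, n4, n5}, add states in Sat(q ∧ p) with every successor in Z. Already a fixed point.
Sat(A[(q ∧ p) U q]) = {n0, n2, n3, n4, n5}
Sat(q ∨ r) = {n0, n2, n3, n4, n5, n6}
Sat(A[(q ∧ p) U q] ∨ (q ∨ r)) = {n0, n2, n3, n4, n5, n6}
AG (A[(q ∧ p) U q] ∨ (q ∨ r)): greatest fixpoint, start Z0 = {n0, n2, n3, n4, n5, n6}, keep only states in Sat with every successor in Z. Z1 = {n0, n2, n3, n4, n5}; fixed.
Sat(AG (A[(q ∧ p) U q] ∨ (q ∨ r))) = {n0, n2, n3, n4, n5}
n5 ∈ Sat(AG (A[(q ∧ p) U q] ∨ (q ∨ r))) = {n0, n2, n3, n4, n5}, so the formula holds at n5.

Yes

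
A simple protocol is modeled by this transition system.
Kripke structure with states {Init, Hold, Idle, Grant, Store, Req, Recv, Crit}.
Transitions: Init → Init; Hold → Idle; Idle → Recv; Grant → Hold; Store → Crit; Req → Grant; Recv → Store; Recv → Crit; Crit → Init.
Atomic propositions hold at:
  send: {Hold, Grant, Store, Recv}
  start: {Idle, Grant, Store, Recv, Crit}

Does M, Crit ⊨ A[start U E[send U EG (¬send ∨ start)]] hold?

Yes

Sat(¬send) = {Init, Idle, Req, Crit}
Sat(¬send ∨ start) = {Init, Idle, Grant, Store, Req, Recv, Crit}
EG (¬send ∨ start): greatest fixpoint, start Z0 = {Init, Idle, Grant, Store, Req, Recv, Crit}, keep only states in Sat with some successor in Z. Z1 = {Init, Idle, Store, Req, Recv, Crit}; Z2 = {Init, Idle, Store, Recv, Crit}; fixed.
Sat(EG (¬send ∨ start)) = {Init, Idle, Store, Recv, Crit}
E[send U EG (¬send ∨ start)]: least fixpoint, start Z0 = Sat(EG (¬send ∨ start)) = {Init, Idle, Store, Recv, Crit}, add states in Sat(send) with some successor in Z. Z1 = {Init, Hold, Idle, Store, Recv, Crit}; Z2 = {Init, Hold, Idle, Grant, Store, Recv, Crit}; fixed.
Sat(E[send U EG (¬send ∨ start)]) = {Init, Hold, Idle, Grant, Store, Recv, Crit}
A[start U E[send U EG (¬send ∨ start)]]: least fixpoint, start Z0 = Sat(E[send U EG (¬send ∨ start)]) = {Init, Hold, Idle, Grant, Store, Recv, Crit}, add states in Sat(start) with every successor in Z. Already a fixed point.
Sat(A[start U E[send U EG (¬send ∨ start)]]) = {Init, Hold, Idle, Grant, Store, Recv, Crit}
Crit ∈ Sat(A[start U E[send U EG (¬send ∨ start)]]) = {Init, Hold, Idle, Grant, Store, Recv, Crit}, so the formula holds at Crit.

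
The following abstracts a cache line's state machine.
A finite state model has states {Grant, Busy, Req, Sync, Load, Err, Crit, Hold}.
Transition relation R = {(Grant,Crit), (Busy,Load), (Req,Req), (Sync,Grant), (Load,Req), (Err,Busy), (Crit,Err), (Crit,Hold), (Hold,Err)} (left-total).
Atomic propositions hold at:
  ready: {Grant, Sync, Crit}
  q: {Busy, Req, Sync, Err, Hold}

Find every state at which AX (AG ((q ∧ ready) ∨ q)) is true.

Sat(q ∧ ready) = {Sync}
Sat((q ∧ ready) ∨ q) = {Busy, Req, Sync, Err, Hold}
AG ((q ∧ ready) ∨ q): greatest fixpoint, start Z0 = {Busy, Req, Sync, Err, Hold}, keep only states in Sat with every successor in Z. Z1 = {Req, Err, Hold}; Z2 = {Req, Hold}; Z3 = {Req}; fixed.
Sat(AG ((q ∧ ready) ∨ q)) = {Req}
Sat(AX (AG ((q ∧ ready) ∨ q))) = {s : every successor in {Req}} = {Req, Load}

{Req, Load}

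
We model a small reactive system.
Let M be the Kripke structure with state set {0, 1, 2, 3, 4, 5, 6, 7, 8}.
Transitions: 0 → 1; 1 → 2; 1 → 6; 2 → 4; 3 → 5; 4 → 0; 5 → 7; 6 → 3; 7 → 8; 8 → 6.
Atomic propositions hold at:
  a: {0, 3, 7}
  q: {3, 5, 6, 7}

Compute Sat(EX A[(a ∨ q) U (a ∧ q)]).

Sat(a ∨ q) = {0, 3, 5, 6, 7}
Sat(a ∧ q) = {3, 7}
A[(a ∨ q) U (a ∧ q)]: least fixpoint, start Z0 = Sat((a ∧ q)) = {3, 7}, add states in Sat(a ∨ q) with every successor in Z. Z1 = {3, 5, 6, 7}; fixed.
Sat(A[(a ∨ q) U (a ∧ q)]) = {3, 5, 6, 7}
Sat(EX A[(a ∨ q) U (a ∧ q)]) = {s : some successor in {3, 5, 6, 7}} = {1, 3, 5, 6, 8}

{1, 3, 5, 6, 8}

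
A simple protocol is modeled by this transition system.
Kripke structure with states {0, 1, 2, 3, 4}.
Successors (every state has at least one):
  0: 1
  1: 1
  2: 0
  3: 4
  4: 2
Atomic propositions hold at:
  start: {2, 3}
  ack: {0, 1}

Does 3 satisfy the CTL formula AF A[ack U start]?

A[ack U start]: least fixpoint, start Z0 = Sat(start) = {2, 3}, add states in Sat(ack) with every successor in Z. Already a fixed point.
Sat(A[ack U start]) = {2, 3}
AF A[ack U start]: least fixpoint, start Z0 = {2, 3}, add states with every successor in Z. Z1 = {2, 3, 4}; fixed.
Sat(AF A[ack U start]) = {2, 3, 4}
3 ∈ Sat(AF A[ack U start]) = {2, 3, 4}, so the formula holds at 3.

Yes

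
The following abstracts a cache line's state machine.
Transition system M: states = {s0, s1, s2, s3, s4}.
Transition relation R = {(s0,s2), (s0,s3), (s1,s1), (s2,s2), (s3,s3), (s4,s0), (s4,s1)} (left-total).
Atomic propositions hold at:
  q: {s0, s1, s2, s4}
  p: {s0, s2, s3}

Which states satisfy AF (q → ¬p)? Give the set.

{s1, s3, s4}

Sat(¬p) = {s1, s4}
Sat(q → ¬p) = {s1, s3, s4}
AF (q → ¬p): least fixpoint, start Z0 = {s1, s3, s4}, add states with every successor in Z. Already a fixed point.
Sat(AF (q → ¬p)) = {s1, s3, s4}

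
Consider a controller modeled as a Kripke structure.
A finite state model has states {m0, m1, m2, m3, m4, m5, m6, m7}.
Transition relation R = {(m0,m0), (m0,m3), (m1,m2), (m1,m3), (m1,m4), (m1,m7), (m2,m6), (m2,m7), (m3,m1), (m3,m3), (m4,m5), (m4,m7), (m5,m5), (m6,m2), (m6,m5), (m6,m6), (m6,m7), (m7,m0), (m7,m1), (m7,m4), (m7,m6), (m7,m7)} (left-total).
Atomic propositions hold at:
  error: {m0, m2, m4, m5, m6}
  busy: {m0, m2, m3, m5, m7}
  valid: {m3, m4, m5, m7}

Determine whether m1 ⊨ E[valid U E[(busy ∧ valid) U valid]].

No

Sat(busy ∧ valid) = {m3, m5, m7}
E[(busy ∧ valid) U valid]: least fixpoint, start Z0 = Sat(valid) = {m3, m4, m5, m7}, add states in Sat(busy ∧ valid) with some successor in Z. Already a fixed point.
Sat(E[(busy ∧ valid) U valid]) = {m3, m4, m5, m7}
E[valid U E[(busy ∧ valid) U valid]]: least fixpoint, start Z0 = Sat(E[(busy ∧ valid) U valid]) = {m3, m4, m5, m7}, add states in Sat(valid) with some successor in Z. Already a fixed point.
Sat(E[valid U E[(busy ∧ valid) U valid]]) = {m3, m4, m5, m7}
m1 ∉ Sat(E[valid U E[(busy ∧ valid) U valid]]) = {m3, m4, m5, m7}, so the formula does not hold at m1.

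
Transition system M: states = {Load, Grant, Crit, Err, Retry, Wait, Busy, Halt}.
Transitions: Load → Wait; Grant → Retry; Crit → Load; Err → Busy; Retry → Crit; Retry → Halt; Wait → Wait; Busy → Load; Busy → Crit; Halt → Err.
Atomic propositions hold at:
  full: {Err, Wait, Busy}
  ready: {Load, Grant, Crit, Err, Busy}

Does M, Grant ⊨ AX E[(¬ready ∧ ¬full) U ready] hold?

Yes

Sat(¬ready) = {Retry, Wait, Halt}
Sat(¬full) = {Load, Grant, Crit, Retry, Halt}
Sat(¬ready ∧ ¬full) = {Retry, Halt}
E[(¬ready ∧ ¬full) U ready]: least fixpoint, start Z0 = Sat(ready) = {Load, Grant, Crit, Err, Busy}, add states in Sat(¬ready ∧ ¬full) with some successor in Z. Z1 = {Load, Grant, Crit, Err, Retry, Busy, Halt}; fixed.
Sat(E[(¬ready ∧ ¬full) U ready]) = {Load, Grant, Crit, Err, Retry, Busy, Halt}
Sat(AX E[(¬ready ∧ ¬full) U ready]) = {s : every successor in {Load, Grant, Crit, Err, Retry, Busy, Halt}} = {Grant, Crit, Err, Retry, Busy, Halt}
Grant ∈ Sat(AX E[(¬ready ∧ ¬full) U ready]) = {Grant, Crit, Err, Retry, Busy, Halt}, so the formula holds at Grant.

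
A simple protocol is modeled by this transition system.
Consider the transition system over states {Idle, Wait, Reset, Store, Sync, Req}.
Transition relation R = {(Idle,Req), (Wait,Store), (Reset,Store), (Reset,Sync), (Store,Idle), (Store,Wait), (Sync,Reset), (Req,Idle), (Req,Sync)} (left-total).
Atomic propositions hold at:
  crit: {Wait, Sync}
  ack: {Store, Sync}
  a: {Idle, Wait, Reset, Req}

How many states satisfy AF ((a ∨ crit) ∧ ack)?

Sat(a ∨ crit) = {Idle, Wait, Reset, Sync, Req}
Sat((a ∨ crit) ∧ ack) = {Sync}
AF ((a ∨ crit) ∧ ack): least fixpoint, start Z0 = {Sync}, add states with every successor in Z. Already a fixed point.
Sat(AF ((a ∨ crit) ∧ ack)) = {Sync}
|Sat(AF ((a ∨ crit) ∧ ack))| = |{Sync}| = 1.

1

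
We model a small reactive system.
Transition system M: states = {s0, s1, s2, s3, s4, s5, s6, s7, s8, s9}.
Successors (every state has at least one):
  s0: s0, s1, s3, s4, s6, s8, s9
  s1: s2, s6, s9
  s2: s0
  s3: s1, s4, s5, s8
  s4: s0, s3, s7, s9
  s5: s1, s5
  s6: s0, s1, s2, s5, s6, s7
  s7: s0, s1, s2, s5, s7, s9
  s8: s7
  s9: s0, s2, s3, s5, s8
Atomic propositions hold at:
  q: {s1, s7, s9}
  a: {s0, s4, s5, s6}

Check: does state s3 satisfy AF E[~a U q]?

Yes

Sat(~a) = {s1, s2, s3, s7, s8, s9}
E[~a U q]: least fixpoint, start Z0 = Sat(q) = {s1, s7, s9}, add states in Sat(~a) with some successor in Z. Z1 = {s1, s3, s7, s8, s9}; fixed.
Sat(E[~a U q]) = {s1, s3, s7, s8, s9}
AF E[~a U q]: least fixpoint, start Z0 = {s1, s3, s7, s8, s9}, add states with every successor in Z. Already a fixed point.
Sat(AF E[~a U q]) = {s1, s3, s7, s8, s9}
s3 ∈ Sat(AF E[~a U q]) = {s1, s3, s7, s8, s9}, so the formula holds at s3.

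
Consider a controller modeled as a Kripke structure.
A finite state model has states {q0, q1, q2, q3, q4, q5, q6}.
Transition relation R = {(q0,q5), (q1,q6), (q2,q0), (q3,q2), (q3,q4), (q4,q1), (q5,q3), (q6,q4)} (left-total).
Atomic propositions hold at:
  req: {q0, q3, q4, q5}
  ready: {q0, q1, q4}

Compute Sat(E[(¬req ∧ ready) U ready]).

{q0, q1, q4}

Sat(¬req) = {q1, q2, q6}
Sat(¬req ∧ ready) = {q1}
E[(¬req ∧ ready) U ready]: least fixpoint, start Z0 = Sat(ready) = {q0, q1, q4}, add states in Sat(¬req ∧ ready) with some successor in Z. Already a fixed point.
Sat(E[(¬req ∧ ready) U ready]) = {q0, q1, q4}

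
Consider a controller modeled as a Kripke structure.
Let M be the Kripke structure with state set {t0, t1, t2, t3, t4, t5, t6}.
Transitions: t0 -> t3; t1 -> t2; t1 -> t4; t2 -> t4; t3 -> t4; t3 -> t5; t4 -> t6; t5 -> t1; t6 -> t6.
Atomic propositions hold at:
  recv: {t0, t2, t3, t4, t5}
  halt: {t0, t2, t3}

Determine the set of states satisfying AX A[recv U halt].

A[recv U halt]: least fixpoint, start Z0 = Sat(halt) = {t0, t2, t3}, add states in Sat(recv) with every successor in Z. Already a fixed point.
Sat(A[recv U halt]) = {t0, t2, t3}
Sat(AX A[recv U halt]) = {s : every successor in {t0, t2, t3}} = {t0}

{t0}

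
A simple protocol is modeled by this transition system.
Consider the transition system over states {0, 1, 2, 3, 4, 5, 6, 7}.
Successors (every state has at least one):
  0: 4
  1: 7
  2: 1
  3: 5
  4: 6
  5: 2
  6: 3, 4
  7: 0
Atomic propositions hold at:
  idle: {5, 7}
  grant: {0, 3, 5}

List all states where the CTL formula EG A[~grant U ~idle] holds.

{0, 1, 2, 4, 6, 7}

Sat(~grant) = {1, 2, 4, 6, 7}
Sat(~idle) = {0, 1, 2, 3, 4, 6}
A[~grant U ~idle]: least fixpoint, start Z0 = Sat(~idle) = {0, 1, 2, 3, 4, 6}, add states in Sat(~grant) with every successor in Z. Z1 = {0, 1, 2, 3, 4, 6, 7}; fixed.
Sat(A[~grant U ~idle]) = {0, 1, 2, 3, 4, 6, 7}
EG A[~grant U ~idle]: greatest fixpoint, start Z0 = {0, 1, 2, 3, 4, 6, 7}, keep only states in Sat with some successor in Z. Z1 = {0, 1, 2, 4, 6, 7}; fixed.
Sat(EG A[~grant U ~idle]) = {0, 1, 2, 4, 6, 7}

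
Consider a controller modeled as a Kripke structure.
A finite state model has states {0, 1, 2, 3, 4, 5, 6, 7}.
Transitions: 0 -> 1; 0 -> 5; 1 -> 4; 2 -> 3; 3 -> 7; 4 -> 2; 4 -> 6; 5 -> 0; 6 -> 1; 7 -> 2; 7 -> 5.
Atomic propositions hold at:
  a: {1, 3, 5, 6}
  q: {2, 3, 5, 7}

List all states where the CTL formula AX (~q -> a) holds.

{0, 2, 3, 4, 6, 7}

Sat(~q) = {0, 1, 4, 6}
Sat(~q -> a) = {1, 2, 3, 5, 6, 7}
Sat(AX (~q -> a)) = {s : every successor in {1, 2, 3, 5, 6, 7}} = {0, 2, 3, 4, 6, 7}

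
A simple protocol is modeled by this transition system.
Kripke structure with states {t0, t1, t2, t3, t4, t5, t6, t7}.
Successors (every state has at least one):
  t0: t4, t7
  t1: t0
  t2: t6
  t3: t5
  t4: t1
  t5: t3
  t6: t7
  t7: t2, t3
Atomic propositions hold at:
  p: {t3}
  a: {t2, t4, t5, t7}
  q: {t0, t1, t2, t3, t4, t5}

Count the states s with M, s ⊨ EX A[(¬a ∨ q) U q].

6

Sat(¬a) = {t0, t1, t3, t6}
Sat(¬a ∨ q) = {t0, t1, t2, t3, t4, t5, t6}
A[(¬a ∨ q) U q]: least fixpoint, start Z0 = Sat(q) = {t0, t1, t2, t3, t4, t5}, add states in Sat(¬a ∨ q) with every successor in Z. Already a fixed point.
Sat(A[(¬a ∨ q) U q]) = {t0, t1, t2, t3, t4, t5}
Sat(EX A[(¬a ∨ q) U q]) = {s : some successor in {t0, t1, t2, t3, t4, t5}} = {t0, t1, t3, t4, t5, t7}
|Sat(EX A[(¬a ∨ q) U q])| = |{t0, t1, t3, t4, t5, t7}| = 6.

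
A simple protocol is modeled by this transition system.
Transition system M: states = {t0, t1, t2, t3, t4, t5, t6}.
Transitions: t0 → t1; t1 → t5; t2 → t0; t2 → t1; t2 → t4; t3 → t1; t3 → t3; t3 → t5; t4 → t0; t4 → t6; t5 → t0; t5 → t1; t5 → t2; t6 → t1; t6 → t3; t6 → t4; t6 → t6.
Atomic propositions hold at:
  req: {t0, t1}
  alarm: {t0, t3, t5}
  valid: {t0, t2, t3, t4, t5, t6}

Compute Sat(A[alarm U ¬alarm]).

{t0, t1, t2, t4, t5, t6}

Sat(¬alarm) = {t1, t2, t4, t6}
A[alarm U ¬alarm]: least fixpoint, start Z0 = Sat(¬alarm) = {t1, t2, t4, t6}, add states in Sat(alarm) with every successor in Z. Z1 = {t0, t1, t2, t4, t6}; Z2 = {t0, t1, t2, t4, t5, t6}; fixed.
Sat(A[alarm U ¬alarm]) = {t0, t1, t2, t4, t5, t6}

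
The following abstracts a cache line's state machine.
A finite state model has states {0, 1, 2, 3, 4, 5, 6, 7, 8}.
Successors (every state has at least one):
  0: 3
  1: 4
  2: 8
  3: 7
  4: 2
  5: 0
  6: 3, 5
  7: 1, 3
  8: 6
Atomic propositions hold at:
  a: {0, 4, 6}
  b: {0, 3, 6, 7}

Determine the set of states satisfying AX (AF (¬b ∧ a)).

Sat(¬b) = {1, 2, 4, 5, 8}
Sat(¬b ∧ a) = {4}
AF (¬b ∧ a): least fixpoint, start Z0 = {4}, add states with every successor in Z. Z1 = {1, 4}; fixed.
Sat(AF (¬b ∧ a)) = {1, 4}
Sat(AX (AF (¬b ∧ a))) = {s : every successor in {1, 4}} = {1}

{1}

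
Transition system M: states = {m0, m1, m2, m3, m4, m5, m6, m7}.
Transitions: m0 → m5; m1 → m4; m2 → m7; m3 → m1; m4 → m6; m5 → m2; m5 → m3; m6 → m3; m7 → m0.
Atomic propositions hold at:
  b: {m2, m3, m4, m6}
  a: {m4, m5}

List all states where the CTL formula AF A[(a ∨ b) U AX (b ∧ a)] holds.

{m1, m3, m4, m6}

Sat(a ∨ b) = {m2, m3, m4, m5, m6}
Sat(b ∧ a) = {m4}
Sat(AX (b ∧ a)) = {s : every successor in {m4}} = {m1}
A[(a ∨ b) U AX (b ∧ a)]: least fixpoint, start Z0 = Sat(AX (b ∧ a)) = {m1}, add states in Sat(a ∨ b) with every successor in Z. Z1 = {m1, m3}; Z2 = {m1, m3, m6}; Z3 = {m1, m3, m4, m6}; fixed.
Sat(A[(a ∨ b) U AX (b ∧ a)]) = {m1, m3, m4, m6}
AF A[(a ∨ b) U AX (b ∧ a)]: least fixpoint, start Z0 = {m1, m3, m4, m6}, add states with every successor in Z. Already a fixed point.
Sat(AF A[(a ∨ b) U AX (b ∧ a)]) = {m1, m3, m4, m6}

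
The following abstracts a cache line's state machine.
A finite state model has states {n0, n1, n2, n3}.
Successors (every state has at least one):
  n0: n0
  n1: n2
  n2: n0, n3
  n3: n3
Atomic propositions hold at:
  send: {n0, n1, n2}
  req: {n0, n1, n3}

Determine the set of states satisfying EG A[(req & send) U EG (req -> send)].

Sat(req & send) = {n0, n1}
Sat(req -> send) = {n0, n1, n2}
EG (req -> send): greatest fixpoint, start Z0 = {n0, n1, n2}, keep only states in Sat with some successor in Z. Already a fixed point.
Sat(EG (req -> send)) = {n0, n1, n2}
A[(req & send) U EG (req -> send)]: least fixpoint, start Z0 = Sat(EG (req -> send)) = {n0, n1, n2}, add states in Sat(req & send) with every successor in Z. Already a fixed point.
Sat(A[(req & send) U EG (req -> send)]) = {n0, n1, n2}
EG A[(req & send) U EG (req -> send)]: greatest fixpoint, start Z0 = {n0, n1, n2}, keep only states in Sat with some successor in Z. Already a fixed point.
Sat(EG A[(req & send) U EG (req -> send)]) = {n0, n1, n2}

{n0, n1, n2}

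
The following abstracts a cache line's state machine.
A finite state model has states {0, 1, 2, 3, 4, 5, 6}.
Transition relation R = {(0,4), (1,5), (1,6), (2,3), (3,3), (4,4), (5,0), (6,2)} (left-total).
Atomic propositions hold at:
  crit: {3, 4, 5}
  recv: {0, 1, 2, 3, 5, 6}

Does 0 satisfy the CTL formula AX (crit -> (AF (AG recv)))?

AG recv: greatest fixpoint, start Z0 = {0, 1, 2, 3, 5, 6}, keep only states in Sat with every successor in Z. Z1 = {1, 2, 3, 5, 6}; Z2 = {1, 2, 3, 6}; Z3 = {2, 3, 6}; fixed.
Sat(AG recv) = {2, 3, 6}
AF (AG recv): least fixpoint, start Z0 = {2, 3, 6}, add states with every successor in Z. Already a fixed point.
Sat(AF (AG recv)) = {2, 3, 6}
Sat(crit -> (AF (AG recv))) = {0, 1, 2, 3, 6}
Sat(AX (crit -> (AF (AG recv)))) = {s : every successor in {0, 1, 2, 3, 6}} = {2, 3, 5, 6}
0 ∉ Sat(AX (crit -> (AF (AG recv)))) = {2, 3, 5, 6}, so the formula does not hold at 0.

No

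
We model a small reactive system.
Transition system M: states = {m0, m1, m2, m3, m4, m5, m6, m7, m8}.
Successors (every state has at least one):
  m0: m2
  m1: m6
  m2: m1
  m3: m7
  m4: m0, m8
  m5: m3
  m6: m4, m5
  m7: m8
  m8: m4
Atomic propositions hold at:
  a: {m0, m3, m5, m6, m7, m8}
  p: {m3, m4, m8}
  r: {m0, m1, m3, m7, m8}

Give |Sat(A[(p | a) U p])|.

6

Sat(p | a) = {m0, m3, m4, m5, m6, m7, m8}
A[(p | a) U p]: least fixpoint, start Z0 = Sat(p) = {m3, m4, m8}, add states in Sat(p | a) with every successor in Z. Z1 = {m3, m4, m5, m7, m8}; Z2 = {m3, m4, m5, m6, m7, m8}; fixed.
Sat(A[(p | a) U p]) = {m3, m4, m5, m6, m7, m8}
|Sat(A[(p | a) U p])| = |{m3, m4, m5, m6, m7, m8}| = 6.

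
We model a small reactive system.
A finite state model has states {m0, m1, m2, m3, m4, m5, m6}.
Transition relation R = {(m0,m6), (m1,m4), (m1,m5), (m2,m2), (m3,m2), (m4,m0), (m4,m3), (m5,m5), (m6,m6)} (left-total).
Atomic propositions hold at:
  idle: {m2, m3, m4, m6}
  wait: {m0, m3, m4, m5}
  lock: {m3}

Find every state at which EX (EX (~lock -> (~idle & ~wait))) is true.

Sat(~lock) = {m0, m1, m2, m4, m5, m6}
Sat(~idle) = {m0, m1, m5}
Sat(~wait) = {m1, m2, m6}
Sat(~idle & ~wait) = {m1}
Sat(~lock -> (~idle & ~wait)) = {m1, m3}
Sat(EX (~lock -> (~idle & ~wait))) = {s : some successor in {m1, m3}} = {m4}
Sat(EX (EX (~lock -> (~idle & ~wait)))) = {s : some successor in {m4}} = {m1}

{m1}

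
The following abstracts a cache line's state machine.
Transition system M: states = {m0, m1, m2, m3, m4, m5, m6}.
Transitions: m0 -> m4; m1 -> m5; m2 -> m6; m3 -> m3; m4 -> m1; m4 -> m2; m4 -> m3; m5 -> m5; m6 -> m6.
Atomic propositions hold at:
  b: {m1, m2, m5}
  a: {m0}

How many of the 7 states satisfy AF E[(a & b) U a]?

1

Sat(a & b) = ∅
E[(a & b) U a]: least fixpoint, start Z0 = Sat(a) = {m0}, add states in Sat(a & b) with some successor in Z. Already a fixed point.
Sat(E[(a & b) U a]) = {m0}
AF E[(a & b) U a]: least fixpoint, start Z0 = {m0}, add states with every successor in Z. Already a fixed point.
Sat(AF E[(a & b) U a]) = {m0}
|Sat(AF E[(a & b) U a])| = |{m0}| = 1.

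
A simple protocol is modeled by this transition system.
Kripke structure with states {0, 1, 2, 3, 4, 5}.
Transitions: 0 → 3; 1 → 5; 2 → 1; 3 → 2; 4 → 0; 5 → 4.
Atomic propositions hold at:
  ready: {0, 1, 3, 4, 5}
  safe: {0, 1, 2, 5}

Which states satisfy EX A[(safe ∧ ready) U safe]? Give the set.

{1, 2, 3, 4}

Sat(safe ∧ ready) = {0, 1, 5}
A[(safe ∧ ready) U safe]: least fixpoint, start Z0 = Sat(safe) = {0, 1, 2, 5}, add states in Sat(safe ∧ ready) with every successor in Z. Already a fixed point.
Sat(A[(safe ∧ ready) U safe]) = {0, 1, 2, 5}
Sat(EX A[(safe ∧ ready) U safe]) = {s : some successor in {0, 1, 2, 5}} = {1, 2, 3, 4}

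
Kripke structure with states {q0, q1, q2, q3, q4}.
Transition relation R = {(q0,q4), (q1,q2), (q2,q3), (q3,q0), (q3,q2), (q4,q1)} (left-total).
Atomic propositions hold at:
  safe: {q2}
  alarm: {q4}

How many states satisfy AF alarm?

2

AF alarm: least fixpoint, start Z0 = {q4}, add states with every successor in Z. Z1 = {q0, q4}; fixed.
Sat(AF alarm) = {q0, q4}
|Sat(AF alarm)| = |{q0, q4}| = 2.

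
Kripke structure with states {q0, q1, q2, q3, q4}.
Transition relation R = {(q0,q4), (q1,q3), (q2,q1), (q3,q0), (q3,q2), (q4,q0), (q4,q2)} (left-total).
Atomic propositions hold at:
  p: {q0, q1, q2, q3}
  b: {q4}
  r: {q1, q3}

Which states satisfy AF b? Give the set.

{q0, q4}

AF b: least fixpoint, start Z0 = {q4}, add states with every successor in Z. Z1 = {q0, q4}; fixed.
Sat(AF b) = {q0, q4}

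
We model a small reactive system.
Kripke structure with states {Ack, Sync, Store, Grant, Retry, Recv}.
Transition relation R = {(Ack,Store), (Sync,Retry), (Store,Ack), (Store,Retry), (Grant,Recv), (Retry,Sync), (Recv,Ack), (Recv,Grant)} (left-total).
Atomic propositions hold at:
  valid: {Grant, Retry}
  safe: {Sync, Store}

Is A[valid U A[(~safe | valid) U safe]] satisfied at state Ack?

Yes

Sat(~safe) = {Ack, Grant, Retry, Recv}
Sat(~safe | valid) = {Ack, Grant, Retry, Recv}
A[(~safe | valid) U safe]: least fixpoint, start Z0 = Sat(safe) = {Sync, Store}, add states in Sat(~safe | valid) with every successor in Z. Z1 = {Ack, Sync, Store, Retry}; fixed.
Sat(A[(~safe | valid) U safe]) = {Ack, Sync, Store, Retry}
A[valid U A[(~safe | valid) U safe]]: least fixpoint, start Z0 = Sat(A[(~safe | valid) U safe]) = {Ack, Sync, Store, Retry}, add states in Sat(valid) with every successor in Z. Already a fixed point.
Sat(A[valid U A[(~safe | valid) U safe]]) = {Ack, Sync, Store, Retry}
Ack ∈ Sat(A[valid U A[(~safe | valid) U safe]]) = {Ack, Sync, Store, Retry}, so the formula holds at Ack.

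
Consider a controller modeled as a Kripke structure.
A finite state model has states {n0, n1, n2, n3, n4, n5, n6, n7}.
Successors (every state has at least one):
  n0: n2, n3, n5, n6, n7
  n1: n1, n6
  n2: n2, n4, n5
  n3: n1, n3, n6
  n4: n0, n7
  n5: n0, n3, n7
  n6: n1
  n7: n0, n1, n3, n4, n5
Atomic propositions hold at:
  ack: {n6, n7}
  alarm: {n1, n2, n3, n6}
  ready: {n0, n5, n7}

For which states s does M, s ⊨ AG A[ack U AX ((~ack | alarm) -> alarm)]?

Sat(~ack) = {n0, n1, n2, n3, n4, n5}
Sat(~ack | alarm) = {n0, n1, n2, n3, n4, n5, n6}
Sat((~ack | alarm) -> alarm) = {n1, n2, n3, n6, n7}
Sat(AX ((~ack | alarm) -> alarm)) = {s : every successor in {n1, n2, n3, n6, n7}} = {n1, n3, n6}
A[ack U AX ((~ack | alarm) -> alarm)]: least fixpoint, start Z0 = Sat(AX ((~ack | alarm) -> alarm)) = {n1, n3, n6}, add states in Sat(ack) with every successor in Z. Already a fixed point.
Sat(A[ack U AX ((~ack | alarm) -> alarm)]) = {n1, n3, n6}
AG A[ack U AX ((~ack | alarm) -> alarm)]: greatest fixpoint, start Z0 = {n1, n3, n6}, keep only states in Sat with every successor in Z. Already a fixed point.
Sat(AG A[ack U AX ((~ack | alarm) -> alarm)]) = {n1, n3, n6}

{n1, n3, n6}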